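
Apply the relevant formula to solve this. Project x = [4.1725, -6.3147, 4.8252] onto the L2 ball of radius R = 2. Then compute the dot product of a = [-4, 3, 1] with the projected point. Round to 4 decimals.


Step 1: Compute ||x|| (intermediates to 6 decimals).
||x|| = sqrt(4.1725^2 + (-6.3147)^2 + 4.8252^2) = 8.975954
Step 2: Project.
Since ||x|| > R, scale = R/||x|| = 2/8.975954 = 0.222818, proj(x) = scale * x
proj(x) = [0.929708, -1.407029, 1.075141]
Step 3: Dot product.
a^T * proj(x) = -4*0.929708 + 3*(-1.407029) + 1*1.075141 = -6.8648


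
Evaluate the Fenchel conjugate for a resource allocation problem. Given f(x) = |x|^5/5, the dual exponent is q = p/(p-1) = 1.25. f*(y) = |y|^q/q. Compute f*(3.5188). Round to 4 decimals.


The conjugate exponent q satisfies 1/p + 1/q = 1.
p = 5, so q = 5/(5 - 1) = 1.25
|y|^q = 3.5188^1.25 = 4.8194
f*(3.5188) = 4.8194 / 1.25 = 3.8555


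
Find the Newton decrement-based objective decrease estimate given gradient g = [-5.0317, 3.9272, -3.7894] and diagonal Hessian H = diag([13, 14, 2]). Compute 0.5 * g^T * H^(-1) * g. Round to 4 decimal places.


Step 1: H is diagonal, so H^(-1) * g = [-0.3871, 0.2805, -1.8947].
Step 2: g^T H^(-1) g = sum_i g_i^2 / H_ii
  = (-5.0317)^2/13 + (3.9272)^2/14 + (-3.7894)^2/2
  = 1.9475 + 1.1016 + 7.1798 = 10.229
Step 3: Objective decrease = 0.5 * g^T H^(-1) g = 5.1145


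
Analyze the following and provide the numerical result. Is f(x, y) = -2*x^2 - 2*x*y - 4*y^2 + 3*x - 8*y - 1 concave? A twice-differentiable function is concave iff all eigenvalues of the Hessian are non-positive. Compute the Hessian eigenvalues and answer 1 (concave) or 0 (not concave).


The Hessian of f(x,y) = -2*x^2 - 2*x*y - 4*y^2 + 3*x - 8*y - 1 is:
H = [[-4, -2], [-2, -8]]
Trace = -4 - 8 = -12
Determinant = -4*-8 - (-2)^2 = 28
Discriminant = (-12)^2 - 4*28 = 32.0
Eigenvalues: lambda_1 = -8.8284, lambda_2 = -3.1716
The function is concave.

1


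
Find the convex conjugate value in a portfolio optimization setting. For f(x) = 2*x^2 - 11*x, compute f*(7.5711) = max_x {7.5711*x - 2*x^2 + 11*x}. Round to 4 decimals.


f*(y) = sup_x {y*x - a*x^2 - b*x} = sup_x {(y-b)*x - a*x^2}
FOC: (y - b) - 2a*x = 0 => x* = (y - b)/(2a)
x* = (7.5711 + 11)/(2*2) = 4.6428
f*(7.5711) = (y-b)^2/(4a) = (7.5711 + 11)^2/(4*2)
= 344.8858/8 = 43.1107


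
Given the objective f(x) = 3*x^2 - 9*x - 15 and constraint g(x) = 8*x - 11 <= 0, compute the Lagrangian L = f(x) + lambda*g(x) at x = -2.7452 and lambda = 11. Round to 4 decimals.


Step 1: Evaluate f(x).
f(-2.7452) = 3*(-2.7452)^2 - 9*(-2.7452) - 15 = 32.3152
Step 2: Evaluate g(x).
g(-2.7452) = 8*-2.7452 - 11 = -32.9616
Step 3: Compute Lagrangian.
L = 32.3152 + 11*-32.9616 = -330.2624


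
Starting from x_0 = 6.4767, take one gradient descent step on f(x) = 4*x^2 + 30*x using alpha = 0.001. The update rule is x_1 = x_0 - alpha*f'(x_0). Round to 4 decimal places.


We compute the gradient at x_0 and apply the update.
f'(x) = 8*x + 30
f'(6.4767) = 8*6.4767 + 30 = 81.8136
x_1 = 6.4767 - 0.001*81.8136 = 6.3949


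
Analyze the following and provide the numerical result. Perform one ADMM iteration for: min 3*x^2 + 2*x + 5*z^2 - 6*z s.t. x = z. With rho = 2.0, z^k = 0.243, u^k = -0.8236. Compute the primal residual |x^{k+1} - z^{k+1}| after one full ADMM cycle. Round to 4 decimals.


ADMM iteration with rho = 2.0, z^k = 0.243, u^k = -0.8236
Step 1: x-update.
Minimize 3*x^2 + 2*x + (2.0/2)*(x - 0.243 - 0.8236)^2
FOC: (2*3 + 2.0)*x = -2 + 2.0*(0.243 + 0.8236)
x^{k+1} = 0.0167
Step 2: z-update.
Minimize 5*z^2 - 6*z + (2.0/2)*(0.0167 - z - 0.8236)^2
FOC: (2*5 + 2.0)*z = 6 + 2.0*(0.0167 - 0.8236)
z^{k+1} = 0.3655
Step 3: u-update.
u^{k+1} = -0.8236 + 0.0167 - 0.3655 = -1.1725
Step 4: Primal residual = |0.0167 - 0.3655| = 0.3489


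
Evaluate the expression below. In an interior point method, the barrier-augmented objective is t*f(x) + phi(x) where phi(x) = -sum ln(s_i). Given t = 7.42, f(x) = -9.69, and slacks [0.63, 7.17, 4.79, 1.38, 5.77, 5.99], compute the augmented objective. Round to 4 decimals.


Step 1: Compute log-barrier.
ln values: [-0.462, 1.9699, 1.5665, 0.3221, 1.7527, 1.7901]
phi = -(-0.462 + 1.9699 + 1.5665 + 0.3221 + 1.7527 + 1.7901) = -6.9392
Step 2: Compute augmented objective.
t*f(x) = 7.42*-9.69 = -71.8998
Total = -71.8998 - 6.9392 = -78.839


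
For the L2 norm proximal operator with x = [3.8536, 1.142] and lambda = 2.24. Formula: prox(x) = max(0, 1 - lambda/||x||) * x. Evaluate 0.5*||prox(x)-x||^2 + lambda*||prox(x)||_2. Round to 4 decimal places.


Step 1: Compute ||x||.
||x|| = 4.0193
Step 2: Compute scaling factor.
scale = max(0, 1 - 2.24/4.0193) = 0.4427
Step 3: prox(x) = [1.7059, 0.5055]
||prox(x)|| = 1.7793
Step 4: Proximal objective.
0.5*||prox-x||^2 = 2.5088
lambda*||prox|| = 3.9856
Total = 6.4943


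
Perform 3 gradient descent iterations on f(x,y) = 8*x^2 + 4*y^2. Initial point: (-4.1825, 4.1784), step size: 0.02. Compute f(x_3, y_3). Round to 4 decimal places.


Gradient descent on f(x,y) = 8*x^2 + 4*y^2.
Starting point: (-4.1825, 4.1784), alpha = 0.02
Step 1: grad_x = 2*8*-4.1825 = -66.92, grad_y = 2*4*4.1784 = 33.4272
  x_1 = -4.1825 - 0.02*-66.92 = -2.8441
  y_1 = 4.1784 - 0.02*33.4272 = 3.5099
Step 2: grad_x = 2*8*-2.8441 = -45.5056, grad_y = 2*4*3.5099 = 28.0788
  x_2 = -2.8441 - 0.02*-45.5056 = -1.934
  y_2 = 3.5099 - 0.02*28.0788 = 2.9483
Step 3: grad_x = 2*8*-1.934 = -30.9438, grad_y = 2*4*2.9483 = 23.5862
  x_3 = -1.934 - 0.02*-30.9438 = -1.3151
  y_3 = 2.9483 - 0.02*23.5862 = 2.4766
f(-1.3151, 2.4766) = 8*(-1.3151)^2 + 4*2.4766^2 = 38.3694


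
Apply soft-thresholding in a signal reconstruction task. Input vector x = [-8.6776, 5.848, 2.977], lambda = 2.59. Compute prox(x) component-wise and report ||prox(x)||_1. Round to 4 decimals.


Soft-thresholding with lambda = 2.59:
prox(-8.6776) = sign(-8.6776)*max(|-8.6776| - 2.59, 0) = -6.0876
prox(5.848) = sign(5.848)*max(|5.848| - 2.59, 0) = 3.258
prox(2.977) = sign(2.977)*max(|2.977| - 2.59, 0) = 0.387
prox(x) = [-6.0876, 3.258, 0.387]
||prox(x)||_1 = 6.0876 + 3.258 + 0.387 = 9.7326


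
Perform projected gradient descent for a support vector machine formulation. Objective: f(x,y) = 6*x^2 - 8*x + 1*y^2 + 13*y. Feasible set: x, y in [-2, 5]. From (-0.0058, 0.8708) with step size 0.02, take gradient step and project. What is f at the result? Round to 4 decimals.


Step 1: Compute gradient at (-0.0058, 0.8708).
grad_x = 2*6*-0.0058 - 8 = -8.0696
grad_y = 2*1*0.8708 + 13 = 14.7416
Step 2: Gradient step.
x_raw = -0.0058 - 0.02*-8.0696 = 0.1556
y_raw = 0.8708 - 0.02*14.7416 = 0.576
Step 3: Project onto [-2, 5].
x_proj = clip(0.1556) = 0.1556
y_proj = clip(0.576) = 0.576
Step 4: Evaluate f.
f(0.1556, 0.576) = 6.7198


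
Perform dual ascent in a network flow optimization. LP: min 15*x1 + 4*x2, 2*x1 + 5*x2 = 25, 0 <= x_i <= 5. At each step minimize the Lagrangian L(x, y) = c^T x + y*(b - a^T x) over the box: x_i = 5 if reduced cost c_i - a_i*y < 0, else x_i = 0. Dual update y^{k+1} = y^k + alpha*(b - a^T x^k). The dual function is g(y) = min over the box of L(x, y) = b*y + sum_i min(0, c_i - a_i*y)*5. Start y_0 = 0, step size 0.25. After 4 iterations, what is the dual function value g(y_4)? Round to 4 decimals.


Dual ascent for LP: min 15*x1 + 4*x2, 2*x1 + 5*x2 = 25, 0 <= x_i <= 5
Step 1: y^k = 0.0, reduced costs: (15.0, 4.0)
  x^k = (0.0, 0.0), subgradient = b - a^T x = 25.0
  y^{k+1} = 0.0 + 0.25*25.0 = 6.25
Step 2: y^k = 6.25, reduced costs: (2.5, -27.25)
  x^k = (0.0, 5.0), subgradient = b - a^T x = 0.0
  y^{k+1} = 6.25 + 0.25*0.0 = 6.25
Step 3: y^k = 6.25, reduced costs: (2.5, -27.25)
  x^k = (0.0, 5.0), subgradient = b - a^T x = 0.0
  y^{k+1} = 6.25 + 0.25*0.0 = 6.25
Step 4: y^k = 6.25, reduced costs: (2.5, -27.25)
  x^k = (0.0, 5.0), subgradient = b - a^T x = 0.0
  y^{k+1} = 6.25 + 0.25*0.0 = 6.25
Dual objective at y_4 = 6.25: reduced costs (2.5, -27.25), box minimizer x = (0.0, 5.0)
g(y_4) = b*y + (c1 - a1*y)*x1 + (c2 - a2*y)*x2 = 25*6.25 + 2.5*0.0 + (-27.25)*5.0 = 156.25 + 0.0 - 136.25 = 20.0


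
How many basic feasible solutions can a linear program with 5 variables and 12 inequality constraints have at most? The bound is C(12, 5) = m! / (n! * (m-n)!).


Each vertex corresponds to some choice of n active constraints out of m, so the number of vertices is at most C(m, n) = m! / (n!(m-n)!).
m = 12, n = 5
Numerator: 12 * 11 * 10 * 9 * 8
Denominator: 5! = 120
C(12, 5) = 792


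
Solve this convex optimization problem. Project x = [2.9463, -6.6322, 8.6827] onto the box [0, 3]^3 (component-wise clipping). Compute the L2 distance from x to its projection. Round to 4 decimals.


Project each component onto [0, 3].
clip(2.9463) = 2.9463, clip(-6.6322) = 0.0, clip(8.6827) = 3.0
Projection = [2.9463, 0.0, 3.0]
Squared diffs: [0.0, 43.9861, 32.2931]
Distance = sqrt(76.2792) = 8.7338


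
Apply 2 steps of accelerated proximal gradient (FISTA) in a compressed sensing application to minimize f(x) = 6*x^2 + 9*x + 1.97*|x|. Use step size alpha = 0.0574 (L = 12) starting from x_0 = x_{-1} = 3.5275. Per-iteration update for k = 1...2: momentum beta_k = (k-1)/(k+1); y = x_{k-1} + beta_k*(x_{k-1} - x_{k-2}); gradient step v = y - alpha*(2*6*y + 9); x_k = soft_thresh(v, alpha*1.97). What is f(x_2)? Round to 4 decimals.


FISTA on f(x) = 6*x^2 + 9*x + 1.97*|x|
L = 12, alpha = 0.0574
Iteration 1: beta = 0.0, y = 3.5275 + 0.0*(3.5275 - 3.5275) = 3.5275
  grad(y) = 51.33, v = y - alpha*grad = 0.5812
  prox(v) = soft_thresh(0.5812, 0.1131) = 0.4681
Iteration 2: beta = 0.3333, y = 0.4681 + 0.3333*(0.4681 - 3.5275) = -0.5517
  grad(y) = 2.3793, v = y - alpha*grad = -0.6883
  prox(v) = soft_thresh(-0.6883, 0.1131) = -0.5752
f(x_2) = 6*(-0.5752)^2 + 9*(-0.5752) + 1.97*|-0.5752| = -2.0585


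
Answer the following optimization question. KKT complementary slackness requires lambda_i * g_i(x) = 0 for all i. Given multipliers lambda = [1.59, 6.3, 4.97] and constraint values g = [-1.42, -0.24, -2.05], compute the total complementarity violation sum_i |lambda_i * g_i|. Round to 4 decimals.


KKT complementary slackness check:
lambda_1 * g_1 = 1.59 * -1.42 = -2.2578
lambda_2 * g_2 = 6.3 * -0.24 = -1.512
lambda_3 * g_3 = 4.97 * -2.05 = -10.1885
Total violation = 2.2578 + 1.512 + 10.1885 = 13.9583


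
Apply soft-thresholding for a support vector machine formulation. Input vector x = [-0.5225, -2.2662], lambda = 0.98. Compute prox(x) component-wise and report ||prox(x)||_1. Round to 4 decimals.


Soft-thresholding with lambda = 0.98:
prox(-0.5225) = sign(-0.5225)*max(|-0.5225| - 0.98, 0) = 0.0
prox(-2.2662) = sign(-2.2662)*max(|-2.2662| - 0.98, 0) = -1.2862
prox(x) = [0.0, -1.2862]
||prox(x)||_1 = 0.0 + 1.2862 = 1.2862


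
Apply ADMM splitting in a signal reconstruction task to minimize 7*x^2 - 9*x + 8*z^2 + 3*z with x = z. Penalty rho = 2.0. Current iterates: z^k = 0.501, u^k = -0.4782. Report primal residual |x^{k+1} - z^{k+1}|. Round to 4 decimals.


ADMM iteration with rho = 2.0, z^k = 0.501, u^k = -0.4782
Step 1: x-update.
Minimize 7*x^2 - 9*x + (2.0/2)*(x - 0.501 - 0.4782)^2
FOC: (2*7 + 2.0)*x = 9 + 2.0*(0.501 + 0.4782)
x^{k+1} = 0.6849
Step 2: z-update.
Minimize 8*z^2 + 3*z + (2.0/2)*(0.6849 - z - 0.4782)^2
FOC: (2*8 + 2.0)*z = -3 + 2.0*(0.6849 - 0.4782)
z^{k+1} = -0.1437
Step 3: u-update.
u^{k+1} = -0.4782 + 0.6849 + 0.1437 = 0.3504
Step 4: Primal residual = |0.6849 + 0.1437| = 0.8286


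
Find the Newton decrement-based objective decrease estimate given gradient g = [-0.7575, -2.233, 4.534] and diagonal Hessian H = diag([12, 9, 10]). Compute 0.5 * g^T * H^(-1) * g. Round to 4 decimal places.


Step 1: H is diagonal, so H^(-1) * g = [-0.0631, -0.2481, 0.4534].
Step 2: g^T H^(-1) g = sum_i g_i^2 / H_ii
  = (-0.7575)^2/12 + (-2.233)^2/9 + (4.534)^2/10
  = 0.0478 + 0.554 + 2.0557 = 2.6576
Step 3: Objective decrease = 0.5 * g^T H^(-1) g = 1.3288


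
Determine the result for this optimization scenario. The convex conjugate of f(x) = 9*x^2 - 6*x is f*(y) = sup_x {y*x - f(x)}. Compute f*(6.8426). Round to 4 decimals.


f*(y) = sup_x {y*x - a*x^2 - b*x} = sup_x {(y-b)*x - a*x^2}
FOC: (y - b) - 2a*x = 0 => x* = (y - b)/(2a)
x* = (6.8426 + 6)/(2*9) = 0.7135
f*(6.8426) = (y-b)^2/(4a) = (6.8426 + 6)^2/(4*9)
= 164.9324/36 = 4.5815


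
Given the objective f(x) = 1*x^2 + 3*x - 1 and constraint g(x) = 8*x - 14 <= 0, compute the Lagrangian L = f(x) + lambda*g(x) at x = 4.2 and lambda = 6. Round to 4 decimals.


Step 1: Evaluate f(x).
f(4.2) = 1*4.2^2 + 3*4.2 - 1 = 29.24
Step 2: Evaluate g(x).
g(4.2) = 8*4.2 - 14 = 19.6
Step 3: Compute Lagrangian.
L = 29.24 + 6*19.6 = 146.84


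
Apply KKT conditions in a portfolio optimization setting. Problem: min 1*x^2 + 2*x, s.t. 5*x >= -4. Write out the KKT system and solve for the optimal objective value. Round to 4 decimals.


Step 1: Try lambda = 0 (constraint inactive).
x_unc = -2/(2*1) = -1.0
Check: 5*-1.0 = -5.0 < -4 -- violated!
Step 2: Constraint must be active: 5*x = -4
x* = -4/5 = -0.8
lambda = (2*1*(-0.8) + 2)/5 = 0.08
Step 3: Compute optimal value.
f(x*) = 1*(-0.8)^2 + 2*(-0.8) = -0.96


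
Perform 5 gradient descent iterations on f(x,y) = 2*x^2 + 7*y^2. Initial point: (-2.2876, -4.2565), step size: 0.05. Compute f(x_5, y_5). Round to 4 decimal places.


Gradient descent on f(x,y) = 2*x^2 + 7*y^2.
Starting point: (-2.2876, -4.2565), alpha = 0.05
Step 1: grad_x = 2*2*-2.2876 = -9.1504, grad_y = 2*7*-4.2565 = -59.591
  x_1 = -2.2876 - 0.05*-9.1504 = -1.8301
  y_1 = -4.2565 - 0.05*-59.591 = -1.277
Step 2: grad_x = 2*2*-1.8301 = -7.3203, grad_y = 2*7*-1.277 = -17.8773
  x_2 = -1.8301 - 0.05*-7.3203 = -1.4641
  y_2 = -1.277 - 0.05*-17.8773 = -0.3831
Step 3: grad_x = 2*2*-1.4641 = -5.8563, grad_y = 2*7*-0.3831 = -5.3632
  x_3 = -1.4641 - 0.05*-5.8563 = -1.1713
  y_3 = -0.3831 - 0.05*-5.3632 = -0.1149
Step 4: grad_x = 2*2*-1.1713 = -4.685, grad_y = 2*7*-0.1149 = -1.609
  x_4 = -1.1713 - 0.05*-4.685 = -0.937
  y_4 = -0.1149 - 0.05*-1.609 = -0.0345
Step 5: grad_x = 2*2*-0.937 = -3.748, grad_y = 2*7*-0.0345 = -0.4827
  x_5 = -0.937 - 0.05*-3.748 = -0.7496
  y_5 = -0.0345 - 0.05*-0.4827 = -0.0103
f(-0.7496, -0.0103) = 2*(-0.7496)^2 + 7*(-0.0103)^2 = 1.1246


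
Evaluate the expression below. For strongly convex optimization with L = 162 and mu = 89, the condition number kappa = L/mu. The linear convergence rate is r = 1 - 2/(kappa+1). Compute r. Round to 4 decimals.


Step 1: Compute the condition number.
kappa = L/mu = 162/89 = 1.8202
Step 2: Compute the convergence rate.
r = 1 - 2/(kappa + 1) = 1 - 2*mu/(L + mu) = (L - mu)/(L + mu) = 73/251 = 0.2908


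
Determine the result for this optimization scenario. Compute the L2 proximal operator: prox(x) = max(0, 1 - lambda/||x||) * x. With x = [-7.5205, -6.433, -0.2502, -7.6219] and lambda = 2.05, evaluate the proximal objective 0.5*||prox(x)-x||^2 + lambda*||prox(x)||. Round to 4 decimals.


Step 1: Compute ||x||.
||x|| = 12.4939
Step 2: Compute scaling factor.
scale = max(0, 1 - 2.05/12.4939) = 0.8359
Step 3: prox(x) = [-6.2865, -5.3775, -0.2091, -6.3713]
||prox(x)|| = 10.4439
Step 4: Proximal objective.
0.5*||prox-x||^2 = 2.1013
lambda*||prox|| = 21.41
Total = 23.5112


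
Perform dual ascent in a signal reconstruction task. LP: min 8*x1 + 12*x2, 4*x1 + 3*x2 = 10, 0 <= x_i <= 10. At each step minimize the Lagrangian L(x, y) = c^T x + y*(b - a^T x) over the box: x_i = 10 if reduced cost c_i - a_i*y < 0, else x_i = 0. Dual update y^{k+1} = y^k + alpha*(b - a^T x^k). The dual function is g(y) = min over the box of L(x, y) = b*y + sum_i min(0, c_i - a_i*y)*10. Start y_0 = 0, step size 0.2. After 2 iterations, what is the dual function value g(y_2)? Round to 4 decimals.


Dual ascent for LP: min 8*x1 + 12*x2, 4*x1 + 3*x2 = 10, 0 <= x_i <= 10
Step 1: y^k = 0.0, reduced costs: (8.0, 12.0)
  x^k = (0.0, 0.0), subgradient = b - a^T x = 10.0
  y^{k+1} = 0.0 + 0.2*10.0 = 2.0
Step 2: y^k = 2.0, reduced costs: (0.0, 6.0)
  x^k = (0.0, 0.0), subgradient = b - a^T x = 10.0
  y^{k+1} = 2.0 + 0.2*10.0 = 4.0
Dual objective at y_2 = 4.0: reduced costs (-8.0, 0.0), box minimizer x = (10.0, 0.0)
g(y_2) = b*y + (c1 - a1*y)*x1 + (c2 - a2*y)*x2 = 10*4.0 + (-8.0)*10.0 + 0.0*0.0 = 40.0 - 80.0 + 0.0 = -40.0


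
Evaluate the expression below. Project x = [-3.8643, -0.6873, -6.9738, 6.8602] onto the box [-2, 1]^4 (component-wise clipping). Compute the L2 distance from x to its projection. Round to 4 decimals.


Project each component onto [-2, 1].
clip(-3.8643) = -2.0, clip(-0.6873) = -0.6873, clip(-6.9738) = -2.0, clip(6.8602) = 1.0
Projection = [-2.0, -0.6873, -2.0, 1.0]
Squared diffs: [3.4756, 0.0, 24.7387, 34.3419]
Distance = sqrt(62.5562) = 7.9093


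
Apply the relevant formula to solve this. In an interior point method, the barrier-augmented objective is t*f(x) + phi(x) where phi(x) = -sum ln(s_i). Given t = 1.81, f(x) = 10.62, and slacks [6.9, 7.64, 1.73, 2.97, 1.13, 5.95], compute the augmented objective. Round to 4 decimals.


Step 1: Compute log-barrier.
ln values: [1.9315, 2.0334, 0.5481, 1.0886, 0.1222, 1.7834]
phi = -(1.9315 + 2.0334 + 0.5481 + 1.0886 + 0.1222 + 1.7834) = -7.5072
Step 2: Compute augmented objective.
t*f(x) = 1.81*10.62 = 19.2222
Total = 19.2222 - 7.5072 = 11.715


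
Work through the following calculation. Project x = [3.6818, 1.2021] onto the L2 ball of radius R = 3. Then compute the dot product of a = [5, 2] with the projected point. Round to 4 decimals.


Step 1: Compute ||x|| (intermediates to 6 decimals).
||x|| = sqrt(3.6818^2 + 1.2021^2) = 3.873073
Step 2: Project.
Since ||x|| > R, scale = R/||x|| = 3/3.873073 = 0.774579, proj(x) = scale * x
proj(x) = [2.851845, 0.931121]
Step 3: Dot product.
a^T * proj(x) = 5*2.851845 + 2*0.931121 = 16.1215


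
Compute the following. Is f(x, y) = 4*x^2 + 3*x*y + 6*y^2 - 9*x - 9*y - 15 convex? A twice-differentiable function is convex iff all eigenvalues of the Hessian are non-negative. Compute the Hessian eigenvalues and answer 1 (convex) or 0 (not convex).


The Hessian of f(x,y) = 4*x^2 + 3*x*y + 6*y^2 - 9*x - 9*y - 15 is:
H = [[8, 3], [3, 12]]
Trace = 8 + 12 = 20
Determinant = 8*12 - (3)^2 = 87
Discriminant = (20)^2 - 4*87 = 52.0
Eigenvalues: lambda_1 = 6.3944, lambda_2 = 13.6056
The function is convex.

1


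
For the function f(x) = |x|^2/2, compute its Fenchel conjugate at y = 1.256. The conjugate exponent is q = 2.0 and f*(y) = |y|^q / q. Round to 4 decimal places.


The conjugate exponent q satisfies 1/p + 1/q = 1.
p = 2, so q = 2/(2 - 1) = 2.0
|y|^q = 1.256^2.0 = 1.5775
f*(1.256) = 1.5775 / 2.0 = 0.7888


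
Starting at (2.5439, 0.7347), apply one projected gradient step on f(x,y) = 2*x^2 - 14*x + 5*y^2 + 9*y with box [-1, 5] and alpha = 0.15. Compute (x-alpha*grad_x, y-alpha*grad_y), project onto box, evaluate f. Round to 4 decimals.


Step 1: Compute gradient at (2.5439, 0.7347).
grad_x = 2*2*2.5439 - 14 = -3.8244
grad_y = 2*5*0.7347 + 9 = 16.347
Step 2: Gradient step.
x_raw = 2.5439 - 0.15*-3.8244 = 3.1176
y_raw = 0.7347 - 0.15*16.347 = -1.7174
Step 3: Project onto [-1, 5].
x_proj = clip(3.1176) = 3.1176
y_proj = clip(-1.7174) = -1.0
Step 4: Evaluate f.
f(3.1176, -1.0) = -28.2075


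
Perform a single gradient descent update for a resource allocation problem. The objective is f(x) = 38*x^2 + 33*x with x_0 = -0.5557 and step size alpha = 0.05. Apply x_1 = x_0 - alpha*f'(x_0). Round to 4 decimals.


We compute the gradient at x_0 and apply the update.
f'(x) = 76*x + 33
f'(-0.5557) = 76*-0.5557 + 33 = -9.2332
x_1 = -0.5557 - 0.05*-9.2332 = -0.094


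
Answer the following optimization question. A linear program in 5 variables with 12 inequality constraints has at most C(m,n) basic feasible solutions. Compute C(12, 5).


Each vertex corresponds to some choice of n active constraints out of m, so the number of vertices is at most C(m, n) = m! / (n!(m-n)!).
m = 12, n = 5
Numerator: 12 * 11 * 10 * 9 * 8
Denominator: 5! = 120
C(12, 5) = 792


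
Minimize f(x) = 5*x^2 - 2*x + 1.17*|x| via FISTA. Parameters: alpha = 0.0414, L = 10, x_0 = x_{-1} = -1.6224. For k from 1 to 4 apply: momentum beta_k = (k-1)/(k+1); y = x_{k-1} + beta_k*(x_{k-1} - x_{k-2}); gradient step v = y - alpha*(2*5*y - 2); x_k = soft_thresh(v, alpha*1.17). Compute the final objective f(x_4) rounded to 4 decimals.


FISTA on f(x) = 5*x^2 - 2*x + 1.17*|x|
L = 10, alpha = 0.0414
Iteration 1: beta = 0.0, y = -1.6224 + 0.0*(-1.6224 + 1.6224) = -1.6224
  grad(y) = -18.224, v = y - alpha*grad = -0.8679
  prox(v) = soft_thresh(-0.8679, 0.0484) = -0.8195
Iteration 2: beta = 0.3333, y = -0.8195 + 0.3333*(-0.8195 + 1.6224) = -0.5519
  grad(y) = -7.5185, v = y - alpha*grad = -0.2406
  prox(v) = soft_thresh(-0.2406, 0.0484) = -0.1921
Iteration 3: beta = 0.5, y = -0.1921 + 0.5*(-0.1921 + 0.8195) = 0.1215
  grad(y) = -0.7848, v = y - alpha*grad = 0.154
  prox(v) = soft_thresh(0.154, 0.0484) = 0.1056
Iteration 4: beta = 0.6, y = 0.1056 + 0.6*(0.1056 + 0.1921) = 0.2842
  grad(y) = 0.8421, v = y - alpha*grad = 0.2493
  prox(v) = soft_thresh(0.2493, 0.0484) = 0.2009
f(x_4) = 5*0.2009^2 - 2*0.2009 + 1.17*|0.2009| = 0.0351


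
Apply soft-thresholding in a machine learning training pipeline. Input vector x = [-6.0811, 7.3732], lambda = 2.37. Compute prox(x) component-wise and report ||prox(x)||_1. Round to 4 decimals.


Soft-thresholding with lambda = 2.37:
prox(-6.0811) = sign(-6.0811)*max(|-6.0811| - 2.37, 0) = -3.7111
prox(7.3732) = sign(7.3732)*max(|7.3732| - 2.37, 0) = 5.0032
prox(x) = [-3.7111, 5.0032]
||prox(x)||_1 = 3.7111 + 5.0032 = 8.7143


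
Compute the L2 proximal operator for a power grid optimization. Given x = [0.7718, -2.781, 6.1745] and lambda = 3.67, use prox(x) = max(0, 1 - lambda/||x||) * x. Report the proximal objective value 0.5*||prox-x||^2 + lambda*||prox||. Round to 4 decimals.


Step 1: Compute ||x||.
||x|| = 6.8157
Step 2: Compute scaling factor.
scale = max(0, 1 - 3.67/6.8157) = 0.4615
Step 3: prox(x) = [0.3562, -1.2835, 2.8498]
||prox(x)|| = 3.1457
Step 4: Proximal objective.
0.5*||prox-x||^2 = 6.7345
lambda*||prox|| = 11.5447
Total = 18.2793


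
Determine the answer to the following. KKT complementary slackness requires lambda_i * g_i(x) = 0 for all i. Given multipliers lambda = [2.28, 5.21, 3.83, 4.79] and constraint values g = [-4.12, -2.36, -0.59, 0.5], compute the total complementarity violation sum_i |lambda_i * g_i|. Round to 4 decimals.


KKT complementary slackness check:
lambda_1 * g_1 = 2.28 * -4.12 = -9.3936
lambda_2 * g_2 = 5.21 * -2.36 = -12.2956
lambda_3 * g_3 = 3.83 * -0.59 = -2.2597
lambda_4 * g_4 = 4.79 * 0.5 = 2.395
Total violation = 9.3936 + 12.2956 + 2.2597 + 2.395 = 26.3439


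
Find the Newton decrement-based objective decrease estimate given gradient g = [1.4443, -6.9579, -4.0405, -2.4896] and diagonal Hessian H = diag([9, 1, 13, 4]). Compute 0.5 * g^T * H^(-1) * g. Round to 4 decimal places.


Step 1: H is diagonal, so H^(-1) * g = [0.1605, -6.9579, -0.3108, -0.6224].
Step 2: g^T H^(-1) g = sum_i g_i^2 / H_ii
  = (1.4443)^2/9 + (-6.9579)^2/1 + (-4.0405)^2/13 + (-2.4896)^2/4
  = 0.2318 + 48.4124 + 1.2558 + 1.5495 = 51.4495
Step 3: Objective decrease = 0.5 * g^T H^(-1) g = 25.7247


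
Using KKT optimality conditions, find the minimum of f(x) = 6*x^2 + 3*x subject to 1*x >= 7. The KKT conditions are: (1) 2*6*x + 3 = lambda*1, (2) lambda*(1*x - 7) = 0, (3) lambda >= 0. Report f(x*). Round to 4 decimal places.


Step 1: Try lambda = 0 (constraint inactive).
x_unc = -3/(2*6) = -0.25
Check: 1*-0.25 = -0.25 < 7 -- violated!
Step 2: Constraint must be active: 1*x = 7
x* = 7/1 = 7.0
lambda = (2*6*7.0 + 3)/1 = 87.0
Step 3: Compute optimal value.
f(x*) = 6*7.0^2 + 3*7.0 = 315.0


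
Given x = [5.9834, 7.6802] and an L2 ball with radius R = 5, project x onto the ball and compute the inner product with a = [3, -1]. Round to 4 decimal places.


Step 1: Compute ||x|| (intermediates to 6 decimals).
||x|| = sqrt(5.9834^2 + 7.6802^2) = 9.735838
Step 2: Project.
Since ||x|| > R, scale = R/||x|| = 5/9.735838 = 0.513566, proj(x) = scale * x
proj(x) = [3.072871, 3.94429]
Step 3: Dot product.
a^T * proj(x) = 3*3.072871 - 1*3.94429 = 5.2743


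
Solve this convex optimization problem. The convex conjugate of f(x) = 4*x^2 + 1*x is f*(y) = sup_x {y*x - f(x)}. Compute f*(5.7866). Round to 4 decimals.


f*(y) = sup_x {y*x - a*x^2 - b*x} = sup_x {(y-b)*x - a*x^2}
FOC: (y - b) - 2a*x = 0 => x* = (y - b)/(2a)
x* = (5.7866 - 1)/(2*4) = 0.5983
f*(5.7866) = (y-b)^2/(4a) = (5.7866 - 1)^2/(4*4)
= 22.9115/16 = 1.432


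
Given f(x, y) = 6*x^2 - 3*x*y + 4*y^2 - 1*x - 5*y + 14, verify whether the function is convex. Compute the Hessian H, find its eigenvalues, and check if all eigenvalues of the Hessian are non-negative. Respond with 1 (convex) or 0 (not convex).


The Hessian of f(x,y) = 6*x^2 - 3*x*y + 4*y^2 - 1*x - 5*y + 14 is:
H = [[12, -3], [-3, 8]]
Trace = 12 + 8 = 20
Determinant = 12*8 - (-3)^2 = 87
Discriminant = (20)^2 - 4*87 = 52.0
Eigenvalues: lambda_1 = 6.3944, lambda_2 = 13.6056
The function is convex.

1


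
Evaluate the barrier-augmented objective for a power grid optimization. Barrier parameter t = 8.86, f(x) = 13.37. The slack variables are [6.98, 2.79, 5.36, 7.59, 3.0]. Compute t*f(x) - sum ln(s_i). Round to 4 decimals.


Step 1: Compute log-barrier.
ln values: [1.943, 1.026, 1.679, 2.0268, 1.0986]
phi = -(1.943 + 1.026 + 1.679 + 2.0268 + 1.0986) = -7.7735
Step 2: Compute augmented objective.
t*f(x) = 8.86*13.37 = 118.4582
Total = 118.4582 - 7.7735 = 110.6847


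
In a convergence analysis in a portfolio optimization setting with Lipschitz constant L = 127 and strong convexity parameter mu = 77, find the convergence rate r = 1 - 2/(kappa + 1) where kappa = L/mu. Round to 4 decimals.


Step 1: Compute the condition number.
kappa = L/mu = 127/77 = 1.6494
Step 2: Compute the convergence rate.
r = 1 - 2/(kappa + 1) = 1 - 2*mu/(L + mu) = (L - mu)/(L + mu) = 50/204 = 0.2451


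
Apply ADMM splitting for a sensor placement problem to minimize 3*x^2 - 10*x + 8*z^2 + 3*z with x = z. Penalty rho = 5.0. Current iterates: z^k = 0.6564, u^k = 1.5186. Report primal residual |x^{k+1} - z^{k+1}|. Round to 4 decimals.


ADMM iteration with rho = 5.0, z^k = 0.6564, u^k = 1.5186
Step 1: x-update.
Minimize 3*x^2 - 10*x + (5.0/2)*(x - 0.6564 + 1.5186)^2
FOC: (2*3 + 5.0)*x = 10 + 5.0*(0.6564 - 1.5186)
x^{k+1} = 0.5172
Step 2: z-update.
Minimize 8*z^2 + 3*z + (5.0/2)*(0.5172 - z + 1.5186)^2
FOC: (2*8 + 5.0)*z = -3 + 5.0*(0.5172 + 1.5186)
z^{k+1} = 0.3419
Step 3: u-update.
u^{k+1} = 1.5186 + 0.5172 - 0.3419 = 1.6939
Step 4: Primal residual = |0.5172 - 0.3419| = 0.1753


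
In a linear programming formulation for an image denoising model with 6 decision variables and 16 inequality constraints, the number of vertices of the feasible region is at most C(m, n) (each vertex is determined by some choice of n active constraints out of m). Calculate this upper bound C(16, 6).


Each vertex corresponds to some choice of n active constraints out of m, so the number of vertices is at most C(m, n) = m! / (n!(m-n)!).
m = 16, n = 6
Numerator: 16 * 15 * 14 * 13 * 12 * 11
Denominator: 6! = 720
C(16, 6) = 8008


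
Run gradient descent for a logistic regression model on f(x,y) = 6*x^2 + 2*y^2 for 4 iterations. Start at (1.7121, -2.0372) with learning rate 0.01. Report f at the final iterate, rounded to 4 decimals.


Gradient descent on f(x,y) = 6*x^2 + 2*y^2.
Starting point: (1.7121, -2.0372), alpha = 0.01
Step 1: grad_x = 2*6*1.7121 = 20.5452, grad_y = 2*2*-2.0372 = -8.1488
  x_1 = 1.7121 - 0.01*20.5452 = 1.5066
  y_1 = -2.0372 - 0.01*-8.1488 = -1.9557
Step 2: grad_x = 2*6*1.5066 = 18.0798, grad_y = 2*2*-1.9557 = -7.8228
  x_2 = 1.5066 - 0.01*18.0798 = 1.3259
  y_2 = -1.9557 - 0.01*-7.8228 = -1.8775
Step 3: grad_x = 2*6*1.3259 = 15.9102, grad_y = 2*2*-1.8775 = -7.5099
  x_3 = 1.3259 - 0.01*15.9102 = 1.1667
  y_3 = -1.8775 - 0.01*-7.5099 = -1.8024
Step 4: grad_x = 2*6*1.1667 = 14.001, grad_y = 2*2*-1.8024 = -7.2095
  x_4 = 1.1667 - 0.01*14.001 = 1.0267
  y_4 = -1.8024 - 0.01*-7.2095 = -1.7303
f(1.0267, -1.7303) = 6*1.0267^2 + 2*(-1.7303)^2 = 12.3129


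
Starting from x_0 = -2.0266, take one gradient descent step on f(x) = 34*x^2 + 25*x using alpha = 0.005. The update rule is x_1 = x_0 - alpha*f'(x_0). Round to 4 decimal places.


We compute the gradient at x_0 and apply the update.
f'(x) = 68*x + 25
f'(-2.0266) = 68*-2.0266 + 25 = -112.8088
x_1 = -2.0266 - 0.005*-112.8088 = -1.4626


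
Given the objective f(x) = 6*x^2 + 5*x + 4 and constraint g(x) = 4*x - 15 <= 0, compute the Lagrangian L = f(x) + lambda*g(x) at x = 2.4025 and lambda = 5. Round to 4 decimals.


Step 1: Evaluate f(x).
f(2.4025) = 6*2.4025^2 + 5*2.4025 + 4 = 50.6445
Step 2: Evaluate g(x).
g(2.4025) = 4*2.4025 - 15 = -5.39
Step 3: Compute Lagrangian.
L = 50.6445 + 5*-5.39 = 23.6945


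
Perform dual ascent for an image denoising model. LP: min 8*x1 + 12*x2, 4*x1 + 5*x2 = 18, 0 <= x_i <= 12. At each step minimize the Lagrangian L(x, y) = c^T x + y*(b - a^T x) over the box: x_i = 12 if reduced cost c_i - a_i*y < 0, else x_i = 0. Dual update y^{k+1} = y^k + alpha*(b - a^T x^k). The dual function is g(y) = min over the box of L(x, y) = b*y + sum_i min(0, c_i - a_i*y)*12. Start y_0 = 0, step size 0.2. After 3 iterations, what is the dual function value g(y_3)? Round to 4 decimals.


Dual ascent for LP: min 8*x1 + 12*x2, 4*x1 + 5*x2 = 18, 0 <= x_i <= 12
Step 1: y^k = 0.0, reduced costs: (8.0, 12.0)
  x^k = (0.0, 0.0), subgradient = b - a^T x = 18.0
  y^{k+1} = 0.0 + 0.2*18.0 = 3.6
Step 2: y^k = 3.6, reduced costs: (-6.4, -6.0)
  x^k = (12.0, 12.0), subgradient = b - a^T x = -90.0
  y^{k+1} = 3.6 + 0.2*-90.0 = -14.4
Step 3: y^k = -14.4, reduced costs: (65.6, 84.0)
  x^k = (0.0, 0.0), subgradient = b - a^T x = 18.0
  y^{k+1} = -14.4 + 0.2*18.0 = -10.8
Dual objective at y_3 = -10.8: reduced costs (51.2, 66.0), box minimizer x = (0.0, 0.0)
g(y_3) = b*y + (c1 - a1*y)*x1 + (c2 - a2*y)*x2 = 18*(-10.8) + 51.2*0.0 + 66.0*0.0 = -194.4 + 0.0 + 0.0 = -194.4


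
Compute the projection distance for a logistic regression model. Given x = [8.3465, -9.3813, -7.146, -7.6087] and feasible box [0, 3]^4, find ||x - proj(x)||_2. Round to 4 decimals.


Project each component onto [0, 3].
clip(8.3465) = 3.0, clip(-9.3813) = 0.0, clip(-7.146) = 0.0, clip(-7.6087) = 0.0
Projection = [3.0, 0.0, 0.0, 0.0]
Squared diffs: [28.5851, 88.0088, 51.0653, 57.8923]
Distance = sqrt(225.5515) = 15.0184


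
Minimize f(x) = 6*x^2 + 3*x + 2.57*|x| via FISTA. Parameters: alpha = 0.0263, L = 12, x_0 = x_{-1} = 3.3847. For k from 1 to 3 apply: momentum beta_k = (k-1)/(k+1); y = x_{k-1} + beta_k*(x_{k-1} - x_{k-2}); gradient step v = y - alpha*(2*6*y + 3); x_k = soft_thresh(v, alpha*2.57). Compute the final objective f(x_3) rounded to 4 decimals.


FISTA on f(x) = 6*x^2 + 3*x + 2.57*|x|
L = 12, alpha = 0.0263
Iteration 1: beta = 0.0, y = 3.3847 + 0.0*(3.3847 - 3.3847) = 3.3847
  grad(y) = 43.6164, v = y - alpha*grad = 2.2376
  prox(v) = soft_thresh(2.2376, 0.0676) = 2.17
Iteration 2: beta = 0.3333, y = 2.17 + 0.3333*(2.17 - 3.3847) = 1.7651
  grad(y) = 24.1812, v = y - alpha*grad = 1.1291
  prox(v) = soft_thresh(1.1291, 0.0676) = 1.0615
Iteration 3: beta = 0.5, y = 1.0615 + 0.5*(1.0615 - 2.17) = 0.5073
  grad(y) = 9.0878, v = y - alpha*grad = 0.2683
  prox(v) = soft_thresh(0.2683, 0.0676) = 0.2007
f(x_3) = 6*0.2007^2 + 3*0.2007 + 2.57*|0.2007| = 1.3597


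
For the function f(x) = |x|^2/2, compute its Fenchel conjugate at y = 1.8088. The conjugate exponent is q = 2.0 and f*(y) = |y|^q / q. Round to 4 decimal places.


The conjugate exponent q satisfies 1/p + 1/q = 1.
p = 2, so q = 2/(2 - 1) = 2.0
|y|^q = 1.8088^2.0 = 3.2718
f*(1.8088) = 3.2718 / 2.0 = 1.6359


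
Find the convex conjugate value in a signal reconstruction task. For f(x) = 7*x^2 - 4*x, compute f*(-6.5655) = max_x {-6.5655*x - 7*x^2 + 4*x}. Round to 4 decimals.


f*(y) = sup_x {y*x - a*x^2 - b*x} = sup_x {(y-b)*x - a*x^2}
FOC: (y - b) - 2a*x = 0 => x* = (y - b)/(2a)
x* = (-6.5655 + 4)/(2*7) = -0.1833
f*(-6.5655) = (y-b)^2/(4a) = (-6.5655 + 4)^2/(4*7)
= 6.5818/28 = 0.2351


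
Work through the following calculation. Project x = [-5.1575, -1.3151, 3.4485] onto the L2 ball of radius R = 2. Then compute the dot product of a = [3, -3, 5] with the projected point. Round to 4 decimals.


Step 1: Compute ||x|| (intermediates to 6 decimals).
||x|| = sqrt((-5.1575)^2 + (-1.3151)^2 + 3.4485^2) = 6.342038
Step 2: Project.
Since ||x|| > R, scale = R/||x|| = 2/6.342038 = 0.315356, proj(x) = scale * x
proj(x) = [-1.626449, -0.414725, 1.087505]
Step 3: Dot product.
a^T * proj(x) = 3*(-1.626449) - 3*(-0.414725) + 5*1.087505 = 1.8024


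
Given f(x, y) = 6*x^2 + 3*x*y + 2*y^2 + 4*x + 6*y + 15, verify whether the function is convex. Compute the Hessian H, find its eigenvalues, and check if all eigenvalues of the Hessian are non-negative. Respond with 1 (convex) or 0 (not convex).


The Hessian of f(x,y) = 6*x^2 + 3*x*y + 2*y^2 + 4*x + 6*y + 15 is:
H = [[12, 3], [3, 4]]
Trace = 12 + 4 = 16
Determinant = 12*4 - (3)^2 = 39
Discriminant = (16)^2 - 4*39 = 100.0
Eigenvalues: lambda_1 = 3.0, lambda_2 = 13.0
The function is convex.

1


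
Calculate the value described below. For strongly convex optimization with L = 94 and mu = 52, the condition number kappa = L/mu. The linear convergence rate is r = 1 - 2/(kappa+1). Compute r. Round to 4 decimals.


Step 1: Compute the condition number.
kappa = L/mu = 94/52 = 1.8077
Step 2: Compute the convergence rate.
r = 1 - 2/(kappa + 1) = 1 - 2*mu/(L + mu) = (L - mu)/(L + mu) = 42/146 = 0.2877


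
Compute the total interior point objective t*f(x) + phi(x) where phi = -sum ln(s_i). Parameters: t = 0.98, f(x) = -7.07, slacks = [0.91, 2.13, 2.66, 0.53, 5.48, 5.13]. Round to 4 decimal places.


Step 1: Compute log-barrier.
ln values: [-0.0943, 0.7561, 0.9783, -0.6349, 1.7011, 1.6351]
phi = -(-0.0943 + 0.7561 + 0.9783 - 0.6349 + 1.7011 + 1.6351) = -4.3415
Step 2: Compute augmented objective.
t*f(x) = 0.98*-7.07 = -6.9286
Total = -6.9286 - 4.3415 = -11.2701


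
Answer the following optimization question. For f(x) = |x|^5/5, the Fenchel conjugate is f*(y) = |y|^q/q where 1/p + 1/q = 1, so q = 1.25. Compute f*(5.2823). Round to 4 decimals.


The conjugate exponent q satisfies 1/p + 1/q = 1.
p = 5, so q = 5/(5 - 1) = 1.25
|y|^q = 5.2823^1.25 = 8.0081
f*(5.2823) = 8.0081 / 1.25 = 6.4065


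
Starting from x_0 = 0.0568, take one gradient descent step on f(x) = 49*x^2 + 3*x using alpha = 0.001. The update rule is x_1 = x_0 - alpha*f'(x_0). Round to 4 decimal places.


We compute the gradient at x_0 and apply the update.
f'(x) = 98*x + 3
f'(0.0568) = 98*0.0568 + 3 = 8.5664
x_1 = 0.0568 - 0.001*8.5664 = 0.0482


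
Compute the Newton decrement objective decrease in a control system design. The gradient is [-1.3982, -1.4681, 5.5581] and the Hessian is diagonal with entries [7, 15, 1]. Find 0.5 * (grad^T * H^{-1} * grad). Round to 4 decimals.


Step 1: H is diagonal, so H^(-1) * g = [-0.1997, -0.0979, 5.5581].
Step 2: g^T H^(-1) g = sum_i g_i^2 / H_ii
  = (-1.3982)^2/7 + (-1.4681)^2/15 + (5.5581)^2/1
  = 0.2793 + 0.1437 + 30.8925 = 31.3154
Step 3: Objective decrease = 0.5 * g^T H^(-1) g = 15.6577


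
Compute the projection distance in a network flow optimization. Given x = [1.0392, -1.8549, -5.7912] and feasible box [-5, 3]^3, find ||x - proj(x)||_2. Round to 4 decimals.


Project each component onto [-5, 3].
clip(1.0392) = 1.0392, clip(-1.8549) = -1.8549, clip(-5.7912) = -5.0
Projection = [1.0392, -1.8549, -5.0]
Squared diffs: [0.0, 0.0, 0.626]
Distance = sqrt(0.626) = 0.7912


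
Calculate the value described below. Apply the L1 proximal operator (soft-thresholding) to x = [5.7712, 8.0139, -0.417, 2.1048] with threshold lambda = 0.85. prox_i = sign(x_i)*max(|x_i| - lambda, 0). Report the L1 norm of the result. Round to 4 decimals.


Soft-thresholding with lambda = 0.85:
prox(5.7712) = sign(5.7712)*max(|5.7712| - 0.85, 0) = 4.9212
prox(8.0139) = sign(8.0139)*max(|8.0139| - 0.85, 0) = 7.1639
prox(-0.417) = sign(-0.417)*max(|-0.417| - 0.85, 0) = 0.0
prox(2.1048) = sign(2.1048)*max(|2.1048| - 0.85, 0) = 1.2548
prox(x) = [4.9212, 7.1639, 0.0, 1.2548]
||prox(x)||_1 = 4.9212 + 7.1639 + 0.0 + 1.2548 = 13.3399


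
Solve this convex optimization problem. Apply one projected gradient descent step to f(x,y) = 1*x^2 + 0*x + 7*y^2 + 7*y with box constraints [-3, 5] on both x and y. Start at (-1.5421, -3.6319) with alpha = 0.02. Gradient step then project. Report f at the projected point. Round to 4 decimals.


Step 1: Compute gradient at (-1.5421, -3.6319).
grad_x = 2*1*-1.5421 + 0 = -3.0842
grad_y = 2*7*-3.6319 + 7 = -43.8466
Step 2: Gradient step.
x_raw = -1.5421 - 0.02*-3.0842 = -1.4804
y_raw = -3.6319 - 0.02*-43.8466 = -2.755
Step 3: Project onto [-3, 5].
x_proj = clip(-1.4804) = -1.4804
y_proj = clip(-2.755) = -2.755
Step 4: Evaluate f.
f(-1.4804, -2.755) = 36.0358


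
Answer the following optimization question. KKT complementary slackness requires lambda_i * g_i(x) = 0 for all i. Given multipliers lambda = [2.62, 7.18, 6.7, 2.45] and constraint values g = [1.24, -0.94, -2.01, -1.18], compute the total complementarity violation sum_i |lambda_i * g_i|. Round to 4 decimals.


KKT complementary slackness check:
lambda_1 * g_1 = 2.62 * 1.24 = 3.2488
lambda_2 * g_2 = 7.18 * -0.94 = -6.7492
lambda_3 * g_3 = 6.7 * -2.01 = -13.467
lambda_4 * g_4 = 2.45 * -1.18 = -2.891
Total violation = 3.2488 + 6.7492 + 13.467 + 2.891 = 26.356


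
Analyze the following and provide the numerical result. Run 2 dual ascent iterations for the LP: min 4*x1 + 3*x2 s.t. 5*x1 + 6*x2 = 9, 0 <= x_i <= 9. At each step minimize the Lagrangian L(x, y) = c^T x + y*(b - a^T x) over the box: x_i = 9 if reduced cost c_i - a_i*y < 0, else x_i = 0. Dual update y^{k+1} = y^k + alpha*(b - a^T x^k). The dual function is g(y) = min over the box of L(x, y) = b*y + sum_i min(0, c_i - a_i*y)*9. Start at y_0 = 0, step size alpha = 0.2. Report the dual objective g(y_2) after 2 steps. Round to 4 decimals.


Dual ascent for LP: min 4*x1 + 3*x2, 5*x1 + 6*x2 = 9, 0 <= x_i <= 9
Step 1: y^k = 0.0, reduced costs: (4.0, 3.0)
  x^k = (0.0, 0.0), subgradient = b - a^T x = 9.0
  y^{k+1} = 0.0 + 0.2*9.0 = 1.8
Step 2: y^k = 1.8, reduced costs: (-5.0, -7.8)
  x^k = (9.0, 9.0), subgradient = b - a^T x = -90.0
  y^{k+1} = 1.8 + 0.2*-90.0 = -16.2
Dual objective at y_2 = -16.2: reduced costs (85.0, 100.2), box minimizer x = (0.0, 0.0)
g(y_2) = b*y + (c1 - a1*y)*x1 + (c2 - a2*y)*x2 = 9*(-16.2) + 85.0*0.0 + 100.2*0.0 = -145.8 + 0.0 + 0.0 = -145.8


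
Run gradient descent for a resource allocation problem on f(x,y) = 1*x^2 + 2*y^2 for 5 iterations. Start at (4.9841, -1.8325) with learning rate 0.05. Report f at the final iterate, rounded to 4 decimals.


Gradient descent on f(x,y) = 1*x^2 + 2*y^2.
Starting point: (4.9841, -1.8325), alpha = 0.05
Step 1: grad_x = 2*1*4.9841 = 9.9682, grad_y = 2*2*-1.8325 = -7.33
  x_1 = 4.9841 - 0.05*9.9682 = 4.4857
  y_1 = -1.8325 - 0.05*-7.33 = -1.466
Step 2: grad_x = 2*1*4.4857 = 8.9714, grad_y = 2*2*-1.466 = -5.864
  x_2 = 4.4857 - 0.05*8.9714 = 4.0371
  y_2 = -1.466 - 0.05*-5.864 = -1.1728
Step 3: grad_x = 2*1*4.0371 = 8.0742, grad_y = 2*2*-1.1728 = -4.6912
  x_3 = 4.0371 - 0.05*8.0742 = 3.6334
  y_3 = -1.1728 - 0.05*-4.6912 = -0.9382
Step 4: grad_x = 2*1*3.6334 = 7.2668, grad_y = 2*2*-0.9382 = -3.753
  x_4 = 3.6334 - 0.05*7.2668 = 3.2701
  y_4 = -0.9382 - 0.05*-3.753 = -0.7506
Step 5: grad_x = 2*1*3.2701 = 6.5401, grad_y = 2*2*-0.7506 = -3.0024
  x_5 = 3.2701 - 0.05*6.5401 = 2.9431
  y_5 = -0.7506 - 0.05*-3.0024 = -0.6005
f(2.9431, -0.6005) = 1*2.9431^2 + 2*(-0.6005)^2 = 9.3827


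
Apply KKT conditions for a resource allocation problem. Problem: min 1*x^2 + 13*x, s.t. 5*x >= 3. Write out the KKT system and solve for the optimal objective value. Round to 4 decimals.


Step 1: Try lambda = 0 (constraint inactive).
x_unc = -13/(2*1) = -6.5
Check: 5*-6.5 = -32.5 < 3 -- violated!
Step 2: Constraint must be active: 5*x = 3
x* = 3/5 = 0.6
lambda = (2*1*0.6 + 13)/5 = 2.84
Step 3: Compute optimal value.
f(x*) = 1*0.6^2 + 13*0.6 = 8.16


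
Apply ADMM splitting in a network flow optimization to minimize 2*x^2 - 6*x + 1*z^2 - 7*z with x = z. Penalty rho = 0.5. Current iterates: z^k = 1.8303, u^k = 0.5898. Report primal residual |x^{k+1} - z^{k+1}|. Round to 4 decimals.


ADMM iteration with rho = 0.5, z^k = 1.8303, u^k = 0.5898
Step 1: x-update.
Minimize 2*x^2 - 6*x + (0.5/2)*(x - 1.8303 + 0.5898)^2
FOC: (2*2 + 0.5)*x = 6 + 0.5*(1.8303 - 0.5898)
x^{k+1} = 1.4712
Step 2: z-update.
Minimize 1*z^2 - 7*z + (0.5/2)*(1.4712 - z + 0.5898)^2
FOC: (2*1 + 0.5)*z = 7 + 0.5*(1.4712 + 0.5898)
z^{k+1} = 3.2122
Step 3: u-update.
u^{k+1} = 0.5898 + 1.4712 - 3.2122 = -1.1512
Step 4: Primal residual = |1.4712 - 3.2122| = 1.741
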